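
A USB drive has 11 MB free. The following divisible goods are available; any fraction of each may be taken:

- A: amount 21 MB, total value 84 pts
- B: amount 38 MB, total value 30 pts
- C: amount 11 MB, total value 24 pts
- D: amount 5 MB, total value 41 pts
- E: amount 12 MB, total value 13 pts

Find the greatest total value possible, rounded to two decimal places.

65.00

Take in order of value per unit:
- D (41/5 per unit): all 5 → value 41, running total 41.00
- A (84/21 per unit): 6 of 21 → value 6×84/21 = 24.0000, running total 65.00
Total 65.00.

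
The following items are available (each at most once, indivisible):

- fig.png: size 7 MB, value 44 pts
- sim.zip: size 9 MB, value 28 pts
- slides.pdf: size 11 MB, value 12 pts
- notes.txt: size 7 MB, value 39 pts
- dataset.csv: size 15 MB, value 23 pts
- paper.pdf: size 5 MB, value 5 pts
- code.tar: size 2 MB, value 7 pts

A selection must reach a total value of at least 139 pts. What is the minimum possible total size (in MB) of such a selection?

40

Subsets with value ≥ 139, sorted by total size:
- fig.png+sim.zip+notes.txt+dataset.csv+code.tar: size 40, value 141
- fig.png+sim.zip+notes.txt+dataset.csv+paper.pdf: size 43, value 139
Minimum size: 40 MB.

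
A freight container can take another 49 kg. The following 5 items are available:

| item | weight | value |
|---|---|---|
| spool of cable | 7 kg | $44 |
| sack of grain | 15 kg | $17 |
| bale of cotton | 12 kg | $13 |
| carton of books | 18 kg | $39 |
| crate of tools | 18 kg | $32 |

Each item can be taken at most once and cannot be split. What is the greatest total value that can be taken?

Check high-value combinations within 49 kg:
- spool of cable+carton of books+crate of tools: weight 7+18+18=43, value 44+39+32=115
- spool of cable+sack of grain+carton of books: weight 7+15+18=40, value 44+17+39=100
- spool of cable+bale of cotton+carton of books: weight 7+12+18=37, value 44+13+39=96
- spool of cable+sack of grain+crate of tools: weight 7+15+18=40, value 44+17+32=93
- spool of cable+bale of cotton+crate of tools: weight 7+12+18=37, value 44+13+32=89
Best: $115.

$115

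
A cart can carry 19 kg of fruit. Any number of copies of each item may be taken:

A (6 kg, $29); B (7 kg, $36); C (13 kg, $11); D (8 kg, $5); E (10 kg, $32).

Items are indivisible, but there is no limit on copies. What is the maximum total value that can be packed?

$94

Best value-per-unit is B at 36/7; filling with it alone gives 2×36 = 72.
Optimal mix: 2×A + 1×B → weight 19, value 94.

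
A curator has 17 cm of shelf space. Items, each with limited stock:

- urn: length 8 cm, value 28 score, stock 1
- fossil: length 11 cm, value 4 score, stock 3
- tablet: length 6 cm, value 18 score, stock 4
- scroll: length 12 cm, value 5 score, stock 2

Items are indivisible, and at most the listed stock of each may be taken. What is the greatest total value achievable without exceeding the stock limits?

46 score

Top feasible selections:
- 1×urn + 1×tablet: length 14, value 46
- 2×tablet: length 12, value 36
- 1×urn: length 8, value 28
Best: 46 score.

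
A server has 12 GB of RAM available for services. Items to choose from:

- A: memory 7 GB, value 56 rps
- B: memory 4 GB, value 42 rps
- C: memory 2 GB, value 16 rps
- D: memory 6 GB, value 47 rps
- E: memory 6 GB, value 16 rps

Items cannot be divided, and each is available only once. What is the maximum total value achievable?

This is a 0/1 knapsack; check combinations near the capacity.
- B+C+D: memory 4+2+6=12, value 42+16+47=105
- A+B: memory 7+4=11, value 56+42=98
- B+D: memory 4+6=10, value 42+47=89
Best: 105 rps.

105 rps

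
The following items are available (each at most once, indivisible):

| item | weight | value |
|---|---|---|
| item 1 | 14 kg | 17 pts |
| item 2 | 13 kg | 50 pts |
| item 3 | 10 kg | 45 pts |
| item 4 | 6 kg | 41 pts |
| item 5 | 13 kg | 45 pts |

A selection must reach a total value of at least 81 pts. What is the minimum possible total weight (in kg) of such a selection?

16

Subsets with value ≥ 81, sorted by total weight:
- item 3+item 4: weight 16, value 86
- item 2+item 4: weight 19, value 91
- item 4+item 5: weight 19, value 86
- item 2+item 3: weight 23, value 95
Minimum weight: 16 kg.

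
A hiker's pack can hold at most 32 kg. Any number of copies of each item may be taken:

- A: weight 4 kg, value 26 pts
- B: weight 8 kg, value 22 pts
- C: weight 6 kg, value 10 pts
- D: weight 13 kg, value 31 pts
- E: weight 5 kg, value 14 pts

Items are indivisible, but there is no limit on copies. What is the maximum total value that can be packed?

208 pts

Best value-per-unit is A at 26/4, and filling with it alone uses weight 8×4=32. No mix of the others beats 8×26 = 208.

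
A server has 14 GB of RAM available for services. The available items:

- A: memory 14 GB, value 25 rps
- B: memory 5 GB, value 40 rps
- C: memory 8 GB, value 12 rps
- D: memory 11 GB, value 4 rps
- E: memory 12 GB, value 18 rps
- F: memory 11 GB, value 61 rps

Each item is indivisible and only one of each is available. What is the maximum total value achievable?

Check high-value combinations within 14 GB:
- F: memory 11, value 61
- B+C: memory 5+8=13, value 40+12=52
- B: memory 5, value 40
- A: memory 14, value 25
- E: memory 12, value 18
Best: 61 rps.

61 rps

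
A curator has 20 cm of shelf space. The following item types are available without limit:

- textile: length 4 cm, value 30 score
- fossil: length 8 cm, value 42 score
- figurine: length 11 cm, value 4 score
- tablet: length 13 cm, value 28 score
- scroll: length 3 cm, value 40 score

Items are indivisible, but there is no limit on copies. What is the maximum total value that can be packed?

240 score

Best value-per-unit is scroll at 40/3, and filling with it alone uses length 6×3=18. No mix of the others beats 6×40 = 240.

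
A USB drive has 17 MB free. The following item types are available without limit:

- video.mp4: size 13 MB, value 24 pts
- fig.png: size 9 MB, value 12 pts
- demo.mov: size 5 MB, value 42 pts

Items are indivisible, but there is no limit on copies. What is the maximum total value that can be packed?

126 pts

Best value-per-unit is demo.mov at 42/5, and filling with it alone uses size 3×5=15. No mix of the others beats 3×42 = 126.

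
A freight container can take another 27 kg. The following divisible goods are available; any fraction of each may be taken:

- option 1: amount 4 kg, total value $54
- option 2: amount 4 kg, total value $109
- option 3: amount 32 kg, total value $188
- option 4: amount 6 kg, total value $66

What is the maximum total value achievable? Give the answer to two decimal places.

Take in order of value per unit:
- option 2 (109/4 per unit): all 4 → value 109, running total 109.00
- option 1 (54/4 per unit): all 4 → value 54, running total 163.00
- option 4 (66/6 per unit): all 6 → value 66, running total 229.00
- option 3 (188/32 per unit): 13 of 32 → value 13×188/32 = 76.3750, running total 305.38
Total 305.38.

305.38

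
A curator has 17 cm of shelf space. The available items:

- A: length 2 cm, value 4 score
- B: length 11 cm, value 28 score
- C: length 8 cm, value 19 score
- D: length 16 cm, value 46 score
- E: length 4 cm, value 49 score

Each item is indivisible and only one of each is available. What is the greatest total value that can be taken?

81 score

Check high-value combinations within 17 cm:
- A+B+E: length 2+11+4=17, value 4+28+49=81
- B+E: length 11+4=15, value 28+49=77
- A+C+E: length 2+8+4=14, value 4+19+49=72
- C+E: length 8+4=12, value 19+49=68
Best: 81 score.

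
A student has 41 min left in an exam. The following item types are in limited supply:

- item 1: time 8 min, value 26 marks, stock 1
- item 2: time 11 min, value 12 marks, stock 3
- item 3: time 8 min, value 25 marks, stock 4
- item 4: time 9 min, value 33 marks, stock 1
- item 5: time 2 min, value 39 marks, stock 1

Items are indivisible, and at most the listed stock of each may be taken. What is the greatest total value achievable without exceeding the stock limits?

Best selections within time 41 and stock limits:
- 1×item 1 + 2×item 3 + 1×item 4 + 1×item 5: time 35, value 148
- 3×item 3 + 1×item 4 + 1×item 5: time 35, value 147
- 1×item 1 + 3×item 3 + 1×item 5: time 34, value 140
Best: 148 marks.

148 marks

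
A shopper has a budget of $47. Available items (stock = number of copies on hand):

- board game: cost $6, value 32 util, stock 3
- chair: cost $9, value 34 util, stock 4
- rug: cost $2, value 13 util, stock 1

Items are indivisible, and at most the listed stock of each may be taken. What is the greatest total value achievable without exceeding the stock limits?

Top feasible selections:
- 3×board game + 3×chair + 1×rug: cost 47, value 211
- 3×board game + 3×chair: cost 45, value 198
- 1×board game + 4×chair + 1×rug: cost 44, value 181
- 2×board game + 3×chair + 1×rug: cost 41, value 179
Best: 211 util.

211 util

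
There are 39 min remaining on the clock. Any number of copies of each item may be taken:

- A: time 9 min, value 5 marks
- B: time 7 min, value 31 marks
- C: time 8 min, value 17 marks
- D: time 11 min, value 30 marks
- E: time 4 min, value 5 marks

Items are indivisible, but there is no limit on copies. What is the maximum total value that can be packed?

160 marks

Best value-per-unit is B at 31/7; filling with it alone gives 5×31 = 155.
Optimal mix: 5×B + 1×E → time 39, value 160.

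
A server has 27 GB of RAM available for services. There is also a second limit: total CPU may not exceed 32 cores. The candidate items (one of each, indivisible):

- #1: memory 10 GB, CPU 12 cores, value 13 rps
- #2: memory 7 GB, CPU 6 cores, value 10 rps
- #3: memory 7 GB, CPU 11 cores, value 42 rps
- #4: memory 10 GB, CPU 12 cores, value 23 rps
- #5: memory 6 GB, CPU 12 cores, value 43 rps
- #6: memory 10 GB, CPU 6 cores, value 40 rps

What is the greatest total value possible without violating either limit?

125 rps

Feasible sets respecting both limits:
- #3+#5+#6: memory 23, CPU 29, value 125
- #4+#5+#6: memory 26, CPU 30, value 106
- #3+#4+#6: memory 27, CPU 29, value 105
Best: 125 rps.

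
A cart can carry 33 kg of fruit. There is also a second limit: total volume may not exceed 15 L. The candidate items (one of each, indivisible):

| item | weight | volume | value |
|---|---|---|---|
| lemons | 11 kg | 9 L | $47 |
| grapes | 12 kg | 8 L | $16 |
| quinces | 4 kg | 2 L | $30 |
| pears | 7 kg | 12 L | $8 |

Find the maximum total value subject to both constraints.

$77

Feasible sets respecting both limits:
- lemons+quinces: weight 15, volume 11, value 77
- lemons: weight 11, volume 9, value 47
- grapes+quinces: weight 16, volume 10, value 46
Best: $77.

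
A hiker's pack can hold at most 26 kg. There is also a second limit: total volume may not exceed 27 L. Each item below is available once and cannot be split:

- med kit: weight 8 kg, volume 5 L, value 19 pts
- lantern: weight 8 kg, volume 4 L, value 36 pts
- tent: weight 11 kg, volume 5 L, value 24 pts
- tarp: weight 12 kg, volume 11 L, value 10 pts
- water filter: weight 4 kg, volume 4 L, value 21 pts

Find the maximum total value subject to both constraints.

81 pts

Feasible sets respecting both limits:
- lantern+tent+water filter: weight 23, volume 13, value 81
- med kit+lantern+water filter: weight 20, volume 13, value 76
- lantern+tarp+water filter: weight 24, volume 19, value 67
Best: 81 pts.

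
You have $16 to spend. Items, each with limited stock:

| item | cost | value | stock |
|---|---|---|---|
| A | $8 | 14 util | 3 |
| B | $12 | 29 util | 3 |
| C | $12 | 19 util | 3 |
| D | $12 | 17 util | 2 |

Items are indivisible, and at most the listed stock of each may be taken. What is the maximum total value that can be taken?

29 util

Top feasible selections:
- 1×B: cost 12, value 29
- 2×A: cost 16, value 28
- 1×C: cost 12, value 19
Best: 29 util.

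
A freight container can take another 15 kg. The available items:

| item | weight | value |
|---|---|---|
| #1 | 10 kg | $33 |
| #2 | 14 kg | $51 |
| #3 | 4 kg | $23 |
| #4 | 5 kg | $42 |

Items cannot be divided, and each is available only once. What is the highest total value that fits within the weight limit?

$75

Check high-value combinations within 15 kg:
- #1+#4: weight 10+5=15, value 33+42=75
- #3+#4: weight 4+5=9, value 23+42=65
- #1+#3: weight 10+4=14, value 33+23=56
- #2: weight 14, value 51
Best: $75.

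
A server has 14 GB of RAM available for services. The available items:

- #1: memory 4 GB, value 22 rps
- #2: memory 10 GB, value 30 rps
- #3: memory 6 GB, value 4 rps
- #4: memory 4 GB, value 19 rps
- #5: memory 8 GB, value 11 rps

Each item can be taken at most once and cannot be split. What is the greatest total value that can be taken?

This is a 0/1 knapsack; check combinations near the capacity.
- #1+#2: memory 4+10=14, value 22+30=52
- #2+#4: memory 10+4=14, value 30+19=49
- #1+#3+#4: memory 4+6+4=14, value 22+4+19=45
- #1+#4: memory 4+4=8, value 22+19=41
Best: 52 rps.

52 rps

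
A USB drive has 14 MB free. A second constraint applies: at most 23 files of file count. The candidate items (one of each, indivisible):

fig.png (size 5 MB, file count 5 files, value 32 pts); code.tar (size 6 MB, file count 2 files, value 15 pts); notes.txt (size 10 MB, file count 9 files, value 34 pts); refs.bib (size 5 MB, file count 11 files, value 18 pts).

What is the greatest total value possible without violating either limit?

50 pts

Feasible sets respecting both limits:
- fig.png+refs.bib: size 10, file count 16, value 50
- fig.png+code.tar: size 11, file count 7, value 47
- notes.txt: size 10, file count 9, value 34
- code.tar+refs.bib: size 11, file count 13, value 33
Best: 50 pts.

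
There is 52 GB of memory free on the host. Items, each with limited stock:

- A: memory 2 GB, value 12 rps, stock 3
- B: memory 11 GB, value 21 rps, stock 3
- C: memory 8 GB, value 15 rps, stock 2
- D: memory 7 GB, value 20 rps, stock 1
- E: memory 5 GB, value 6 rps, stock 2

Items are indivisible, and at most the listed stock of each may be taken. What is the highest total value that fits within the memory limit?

Top feasible selections:
- 3×A + 2×B + 2×C + 1×D: memory 51, value 128
- 3×A + 3×B + 1×D + 1×E: memory 51, value 125
Best: 128 rps.

128 rps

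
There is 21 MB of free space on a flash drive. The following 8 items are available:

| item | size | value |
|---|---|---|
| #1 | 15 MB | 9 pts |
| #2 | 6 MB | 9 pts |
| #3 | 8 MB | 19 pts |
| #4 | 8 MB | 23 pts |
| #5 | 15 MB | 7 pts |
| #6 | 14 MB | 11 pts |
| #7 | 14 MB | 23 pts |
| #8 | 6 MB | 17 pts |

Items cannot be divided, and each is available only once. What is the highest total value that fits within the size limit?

49 pts

This is a 0/1 knapsack; check combinations near the capacity.
- #2+#4+#8: size 6+8+6=20, value 9+23+17=49
- #2+#3+#8: size 6+8+6=20, value 9+19+17=45
- #3+#4: size 8+8=16, value 19+23=42
- #4+#8: size 8+6=14, value 23+17=40
Best: 49 pts.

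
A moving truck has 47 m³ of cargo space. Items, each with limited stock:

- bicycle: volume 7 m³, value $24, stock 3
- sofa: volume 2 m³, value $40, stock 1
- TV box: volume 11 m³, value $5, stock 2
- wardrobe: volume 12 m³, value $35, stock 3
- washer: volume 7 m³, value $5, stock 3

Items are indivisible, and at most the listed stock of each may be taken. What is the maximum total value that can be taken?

Top feasible selections:
- 3×bicycle + 1×sofa + 2×wardrobe: volume 47, value 182
- 1×bicycle + 1×sofa + 3×wardrobe: volume 45, value 169
Best: $182.

$182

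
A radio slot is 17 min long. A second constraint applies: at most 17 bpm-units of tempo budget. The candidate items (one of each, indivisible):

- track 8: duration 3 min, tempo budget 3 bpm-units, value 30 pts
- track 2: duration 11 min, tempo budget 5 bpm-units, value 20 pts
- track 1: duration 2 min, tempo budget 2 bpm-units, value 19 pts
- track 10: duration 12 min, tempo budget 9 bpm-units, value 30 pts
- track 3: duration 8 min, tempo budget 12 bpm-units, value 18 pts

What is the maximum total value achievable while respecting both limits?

Feasible sets respecting both limits:
- track 8+track 1+track 10: duration 17, tempo budget 14, value 79
- track 8+track 2+track 1: duration 16, tempo budget 10, value 69
- track 8+track 1+track 3: duration 13, tempo budget 17, value 67
Best: 79 pts.

79 pts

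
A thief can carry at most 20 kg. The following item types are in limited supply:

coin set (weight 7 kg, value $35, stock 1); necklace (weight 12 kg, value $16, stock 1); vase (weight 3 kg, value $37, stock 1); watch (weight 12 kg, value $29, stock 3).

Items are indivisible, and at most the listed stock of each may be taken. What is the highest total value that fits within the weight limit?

Best selections within weight 20 and stock limits:
- 1×coin set + 1×vase: weight 10, value 72
- 1×vase + 1×watch: weight 15, value 66
- 1×coin set + 1×watch: weight 19, value 64
- 1×necklace + 1×vase: weight 15, value 53
Best: $72.

$72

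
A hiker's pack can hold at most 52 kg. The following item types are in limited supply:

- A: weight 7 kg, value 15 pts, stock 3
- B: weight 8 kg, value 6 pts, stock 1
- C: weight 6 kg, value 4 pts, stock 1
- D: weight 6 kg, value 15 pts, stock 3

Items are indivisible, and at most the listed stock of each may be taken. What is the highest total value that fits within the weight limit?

96 pts

Best selections within weight 52 and stock limits:
- 3×A + 1×B + 3×D: weight 47, value 96
- 3×A + 1×C + 3×D: weight 45, value 94
- 3×A + 3×D: weight 39, value 90
Best: 96 pts.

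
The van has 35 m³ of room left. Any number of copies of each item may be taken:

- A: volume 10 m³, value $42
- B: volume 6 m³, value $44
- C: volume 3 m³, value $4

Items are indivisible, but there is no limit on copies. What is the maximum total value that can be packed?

Best value-per-unit is B at 44/6; filling with it alone gives 5×44 = 220.
Optimal mix: 5×B + 1×C → volume 33, value 224.

$224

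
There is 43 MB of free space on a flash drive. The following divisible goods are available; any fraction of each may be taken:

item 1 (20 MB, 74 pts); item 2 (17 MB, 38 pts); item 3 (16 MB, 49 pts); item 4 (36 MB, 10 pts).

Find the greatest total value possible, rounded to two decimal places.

138.65

Take in order of value per unit:
- item 1 (74/20 per unit): all 20 → value 74, running total 74.00
- item 3 (49/16 per unit): all 16 → value 49, running total 123.00
- item 2 (38/17 per unit): 7 of 17 → value 7×38/17 = 15.6471, running total 138.65
Total 138.65.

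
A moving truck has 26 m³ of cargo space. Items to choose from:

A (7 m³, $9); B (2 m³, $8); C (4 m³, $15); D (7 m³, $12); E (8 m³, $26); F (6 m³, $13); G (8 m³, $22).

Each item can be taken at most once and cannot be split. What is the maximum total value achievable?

Check high-value combinations within 26 m³:
- C+E+F+G: volume 4+8+6+8=26, value 15+26+13+22=76
- B+C+E+G: volume 2+4+8+8=22, value 8+15+26+22=71
- B+E+F+G: volume 2+8+6+8=24, value 8+26+13+22=69
- B+D+E+G: volume 2+7+8+8=25, value 8+12+26+22=68
- C+D+E+F: volume 4+7+8+6=25, value 15+12+26+13=66
Best: $76.

$76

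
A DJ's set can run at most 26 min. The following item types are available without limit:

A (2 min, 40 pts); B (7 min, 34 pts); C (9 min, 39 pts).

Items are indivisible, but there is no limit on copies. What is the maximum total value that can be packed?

Best value-per-unit is A at 40/2, and filling with it alone uses duration 13×2=26. No mix of the others beats 13×40 = 520.

520 pts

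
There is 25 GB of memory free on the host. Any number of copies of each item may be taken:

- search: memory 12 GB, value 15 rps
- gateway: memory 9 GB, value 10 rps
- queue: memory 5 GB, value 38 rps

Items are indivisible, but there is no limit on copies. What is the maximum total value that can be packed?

190 rps

Best value-per-unit is queue at 38/5, and filling with it alone uses memory 5×5=25. No mix of the others beats 5×38 = 190.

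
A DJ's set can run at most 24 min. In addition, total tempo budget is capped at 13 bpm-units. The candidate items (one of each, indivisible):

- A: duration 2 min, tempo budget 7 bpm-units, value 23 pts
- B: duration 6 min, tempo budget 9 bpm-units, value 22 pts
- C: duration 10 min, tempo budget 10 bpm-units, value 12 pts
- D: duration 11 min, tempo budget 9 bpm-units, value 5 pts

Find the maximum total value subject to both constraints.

Feasible sets respecting both limits:
- A: duration 2, tempo budget 7, value 23
- B: duration 6, tempo budget 9, value 22
- C: duration 10, tempo budget 10, value 12
- D: duration 11, tempo budget 9, value 5
Best: 23 pts.

23 pts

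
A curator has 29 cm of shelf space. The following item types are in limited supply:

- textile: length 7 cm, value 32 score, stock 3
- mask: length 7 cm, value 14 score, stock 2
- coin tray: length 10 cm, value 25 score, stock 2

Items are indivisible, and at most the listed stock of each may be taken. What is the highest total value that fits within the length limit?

110 score

Top feasible selections:
- 3×textile + 1×mask: length 28, value 110
- 3×textile: length 21, value 96
- 2×textile + 2×mask: length 28, value 92
Best: 110 score.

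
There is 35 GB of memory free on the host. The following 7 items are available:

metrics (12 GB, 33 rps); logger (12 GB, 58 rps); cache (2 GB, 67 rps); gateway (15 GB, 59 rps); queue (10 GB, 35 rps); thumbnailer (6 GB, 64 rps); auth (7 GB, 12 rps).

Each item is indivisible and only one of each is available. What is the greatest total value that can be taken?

248 rps

Check high-value combinations within 35 GB:
- logger+cache+gateway+thumbnailer: memory 12+2+15+6=35, value 58+67+59+64=248
- cache+gateway+queue+thumbnailer: memory 2+15+10+6=33, value 67+59+35+64=225
- logger+cache+queue+thumbnailer: memory 12+2+10+6=30, value 58+67+35+64=224
- metrics+cache+gateway+thumbnailer: memory 12+2+15+6=35, value 33+67+59+64=223
Best: 248 rps.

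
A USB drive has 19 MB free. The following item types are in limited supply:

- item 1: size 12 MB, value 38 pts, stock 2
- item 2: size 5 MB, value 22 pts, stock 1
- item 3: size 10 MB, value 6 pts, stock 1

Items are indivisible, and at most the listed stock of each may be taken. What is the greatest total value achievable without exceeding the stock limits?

60 pts

Top feasible selections:
- 1×item 1 + 1×item 2: size 17, value 60
- 1×item 1: size 12, value 38
- 1×item 2 + 1×item 3: size 15, value 28
Best: 60 pts.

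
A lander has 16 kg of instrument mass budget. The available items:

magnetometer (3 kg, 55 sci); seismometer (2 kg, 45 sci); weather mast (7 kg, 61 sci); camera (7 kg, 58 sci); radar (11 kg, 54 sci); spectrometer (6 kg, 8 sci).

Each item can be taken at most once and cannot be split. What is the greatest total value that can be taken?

Check high-value combinations within 16 kg:
- seismometer+weather mast+camera: mass 2+7+7=16, value 45+61+58=164
- magnetometer+seismometer+weather mast: mass 3+2+7=12, value 55+45+61=161
- magnetometer+seismometer+camera: mass 3+2+7=12, value 55+45+58=158
Best: 164 sci.

164 sci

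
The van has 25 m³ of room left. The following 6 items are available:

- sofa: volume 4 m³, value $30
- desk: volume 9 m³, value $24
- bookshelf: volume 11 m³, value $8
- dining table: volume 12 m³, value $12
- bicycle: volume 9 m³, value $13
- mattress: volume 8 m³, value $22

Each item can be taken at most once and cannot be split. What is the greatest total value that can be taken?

Check high-value combinations within 25 m³:
- sofa+desk+mattress: volume 4+9+8=21, value 30+24+22=76
- sofa+desk+bicycle: volume 4+9+9=22, value 30+24+13=67
- sofa+desk+dining table: volume 4+9+12=25, value 30+24+12=66
- sofa+bicycle+mattress: volume 4+9+8=21, value 30+13+22=65
Best: $76.

$76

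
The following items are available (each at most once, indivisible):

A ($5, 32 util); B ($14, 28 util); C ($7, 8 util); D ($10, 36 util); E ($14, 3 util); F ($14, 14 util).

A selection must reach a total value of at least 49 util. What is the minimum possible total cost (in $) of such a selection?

Subsets with value ≥ 49, sorted by total cost:
- A+D: cost 15, value 68
- A+B: cost 19, value 60
- A+C+D: cost 22, value 76
Minimum cost: 15 $.

15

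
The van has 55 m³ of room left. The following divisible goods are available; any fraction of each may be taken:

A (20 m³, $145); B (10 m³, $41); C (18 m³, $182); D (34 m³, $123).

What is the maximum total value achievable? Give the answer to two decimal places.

393.32

Take in order of value per unit:
- C (182/18 per unit): all 18 → value 182, running total 182.00
- A (145/20 per unit): all 20 → value 145, running total 327.00
- B (41/10 per unit): all 10 → value 41, running total 368.00
- D (123/34 per unit): 7 of 34 → value 7×123/34 = 25.3235, running total 393.32
Total 393.32.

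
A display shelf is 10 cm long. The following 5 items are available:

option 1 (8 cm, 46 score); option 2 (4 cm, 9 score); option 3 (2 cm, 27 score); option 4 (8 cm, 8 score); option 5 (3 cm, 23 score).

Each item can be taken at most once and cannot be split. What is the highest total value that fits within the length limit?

73 score

Check high-value combinations within 10 cm:
- option 1+option 3: length 8+2=10, value 46+27=73
- option 2+option 3+option 5: length 4+2+3=9, value 9+27+23=59
- option 3+option 5: length 2+3=5, value 27+23=50
- option 1: length 8, value 46
Best: 73 score.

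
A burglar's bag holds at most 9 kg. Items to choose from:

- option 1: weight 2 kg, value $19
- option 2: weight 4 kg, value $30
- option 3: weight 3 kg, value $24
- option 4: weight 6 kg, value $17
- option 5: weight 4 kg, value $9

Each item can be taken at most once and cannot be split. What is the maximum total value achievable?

$73

This is a 0/1 knapsack; check combinations near the capacity.
- option 1+option 2+option 3: weight 2+4+3=9, value 19+30+24=73
- option 2+option 3: weight 4+3=7, value 30+24=54
- option 1+option 3+option 5: weight 2+3+4=9, value 19+24+9=52
Best: $73.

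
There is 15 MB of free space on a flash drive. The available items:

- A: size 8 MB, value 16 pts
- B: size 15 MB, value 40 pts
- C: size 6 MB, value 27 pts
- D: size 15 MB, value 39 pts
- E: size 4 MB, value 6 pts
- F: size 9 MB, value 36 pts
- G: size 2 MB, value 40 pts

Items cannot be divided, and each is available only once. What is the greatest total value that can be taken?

Check high-value combinations within 15 MB:
- E+F+G: size 4+9+2=15, value 6+36+40=82
- F+G: size 9+2=11, value 36+40=76
- C+E+G: size 6+4+2=12, value 27+6+40=73
Best: 82 pts.

82 pts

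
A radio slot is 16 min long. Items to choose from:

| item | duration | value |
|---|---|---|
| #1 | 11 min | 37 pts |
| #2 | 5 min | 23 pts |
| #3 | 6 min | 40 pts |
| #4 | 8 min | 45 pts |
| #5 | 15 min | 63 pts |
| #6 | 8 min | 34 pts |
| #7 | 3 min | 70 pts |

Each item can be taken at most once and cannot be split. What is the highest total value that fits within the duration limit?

138 pts

Check high-value combinations within 16 min:
- #2+#4+#7: duration 5+8+3=16, value 23+45+70=138
- #2+#3+#7: duration 5+6+3=14, value 23+40+70=133
- #2+#6+#7: duration 5+8+3=16, value 23+34+70=127
Best: 138 pts.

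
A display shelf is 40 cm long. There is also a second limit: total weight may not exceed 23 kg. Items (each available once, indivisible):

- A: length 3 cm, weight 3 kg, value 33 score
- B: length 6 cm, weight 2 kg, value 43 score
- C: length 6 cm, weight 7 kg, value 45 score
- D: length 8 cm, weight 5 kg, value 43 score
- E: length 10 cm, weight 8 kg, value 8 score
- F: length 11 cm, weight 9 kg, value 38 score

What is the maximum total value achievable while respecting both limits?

169 score

Feasible sets respecting both limits:
- B+C+D+F: length 31, weight 23, value 169
- A+B+C+D: length 23, weight 17, value 164
- A+B+C+F: length 26, weight 21, value 159
- A+B+D+F: length 28, weight 19, value 157
Best: 169 score.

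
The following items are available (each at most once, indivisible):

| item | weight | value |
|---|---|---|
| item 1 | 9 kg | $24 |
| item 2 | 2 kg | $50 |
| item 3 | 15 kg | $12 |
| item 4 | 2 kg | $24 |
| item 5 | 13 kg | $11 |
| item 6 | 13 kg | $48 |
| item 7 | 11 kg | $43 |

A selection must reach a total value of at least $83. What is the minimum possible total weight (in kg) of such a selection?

13

Subsets with value ≥ 83, sorted by total weight:
- item 1+item 2+item 4: weight 13, value 98
- item 2+item 7: weight 13, value 93
- item 2+item 4+item 7: weight 15, value 117
- item 2+item 6: weight 15, value 98
Minimum weight: 13 kg.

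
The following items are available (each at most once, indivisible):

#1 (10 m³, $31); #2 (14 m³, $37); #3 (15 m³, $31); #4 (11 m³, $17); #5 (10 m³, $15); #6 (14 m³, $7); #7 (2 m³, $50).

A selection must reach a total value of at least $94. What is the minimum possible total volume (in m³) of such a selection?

22

Subsets with value ≥ 94, sorted by total volume:
- #1+#5+#7: volume 22, value 96
- #1+#4+#7: volume 23, value 98
- #1+#2+#7: volume 26, value 118
- #2+#5+#7: volume 26, value 102
Minimum volume: 22 m³.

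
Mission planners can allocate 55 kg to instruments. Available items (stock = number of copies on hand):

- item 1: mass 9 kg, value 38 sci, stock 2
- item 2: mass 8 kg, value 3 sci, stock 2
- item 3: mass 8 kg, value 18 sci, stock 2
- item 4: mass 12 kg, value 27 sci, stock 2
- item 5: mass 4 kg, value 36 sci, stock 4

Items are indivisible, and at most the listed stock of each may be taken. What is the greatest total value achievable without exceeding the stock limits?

Best selections within mass 55 and stock limits:
- 2×item 1 + 1×item 3 + 1×item 4 + 4×item 5: mass 54, value 265
- 2×item 1 + 2×item 3 + 4×item 5: mass 50, value 256
- 2×item 1 + 1×item 2 + 1×item 4 + 4×item 5: mass 54, value 250
- 2×item 1 + 1×item 4 + 4×item 5: mass 46, value 247
Best: 265 sci.

265 sci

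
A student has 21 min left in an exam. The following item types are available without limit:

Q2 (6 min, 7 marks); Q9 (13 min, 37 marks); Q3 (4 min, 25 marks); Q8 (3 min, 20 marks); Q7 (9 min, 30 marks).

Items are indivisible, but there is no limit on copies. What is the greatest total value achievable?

140 marks

Best value-per-unit is Q8 at 20/3, and filling with it alone uses time 7×3=21. No mix of the others beats 7×20 = 140.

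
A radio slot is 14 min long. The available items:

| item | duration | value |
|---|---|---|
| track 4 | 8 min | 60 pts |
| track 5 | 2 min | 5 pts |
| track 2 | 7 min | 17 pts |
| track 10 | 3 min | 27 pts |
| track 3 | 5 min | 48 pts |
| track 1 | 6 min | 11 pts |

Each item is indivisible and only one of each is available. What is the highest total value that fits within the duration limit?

Check high-value combinations within 14 min:
- track 4+track 3: duration 8+5=13, value 60+48=108
- track 4+track 5+track 10: duration 8+2+3=13, value 60+5+27=92
- track 4+track 10: duration 8+3=11, value 60+27=87
Best: 108 pts.

108 pts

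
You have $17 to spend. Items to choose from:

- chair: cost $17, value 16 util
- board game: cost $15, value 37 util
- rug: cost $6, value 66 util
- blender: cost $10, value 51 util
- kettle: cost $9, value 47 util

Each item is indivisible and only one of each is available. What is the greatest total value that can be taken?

117 util

Check high-value combinations within $17:
- rug+blender: cost 6+10=16, value 66+51=117
- rug+kettle: cost 6+9=15, value 66+47=113
- rug: cost 6, value 66
- blender: cost 10, value 51
Best: 117 util.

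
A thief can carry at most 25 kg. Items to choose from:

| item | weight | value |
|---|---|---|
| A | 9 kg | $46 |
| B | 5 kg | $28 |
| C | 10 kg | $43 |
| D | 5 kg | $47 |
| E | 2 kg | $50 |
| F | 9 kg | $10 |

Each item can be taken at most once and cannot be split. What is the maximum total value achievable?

Check high-value combinations within 25 kg:
- A+B+D+E: weight 9+5+5+2=21, value 46+28+47+50=171
- B+C+D+E: weight 5+10+5+2=22, value 28+43+47+50=168
- A+D+E+F: weight 9+5+2+9=25, value 46+47+50+10=153
Best: $171.

$171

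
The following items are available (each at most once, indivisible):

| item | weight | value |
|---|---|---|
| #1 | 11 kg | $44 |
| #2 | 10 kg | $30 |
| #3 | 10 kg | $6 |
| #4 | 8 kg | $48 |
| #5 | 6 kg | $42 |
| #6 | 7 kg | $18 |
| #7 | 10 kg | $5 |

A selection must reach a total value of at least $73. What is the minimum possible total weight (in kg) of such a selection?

Subsets with value ≥ 73, sorted by total weight:
- #4+#5: weight 14, value 90
- #1+#5: weight 17, value 86
- #2+#4: weight 18, value 78
Minimum weight: 14 kg.

14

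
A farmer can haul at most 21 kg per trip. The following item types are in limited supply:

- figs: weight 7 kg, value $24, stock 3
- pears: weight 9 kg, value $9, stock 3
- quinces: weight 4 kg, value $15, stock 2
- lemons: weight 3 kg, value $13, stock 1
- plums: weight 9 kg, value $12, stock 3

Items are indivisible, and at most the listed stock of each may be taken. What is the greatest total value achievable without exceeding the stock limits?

Top feasible selections:
- 2×figs + 1×quinces + 1×lemons: weight 21, value 76
- 3×figs: weight 21, value 72
Best: $76.

$76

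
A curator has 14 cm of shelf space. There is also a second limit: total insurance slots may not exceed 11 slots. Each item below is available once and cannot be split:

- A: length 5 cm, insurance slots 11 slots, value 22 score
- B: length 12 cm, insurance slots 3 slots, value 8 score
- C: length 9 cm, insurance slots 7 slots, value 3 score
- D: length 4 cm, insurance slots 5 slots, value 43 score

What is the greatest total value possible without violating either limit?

Feasible sets respecting both limits:
- D: length 4, insurance slots 5, value 43
- A: length 5, insurance slots 11, value 22
- B: length 12, insurance slots 3, value 8
Best: 43 score.

43 score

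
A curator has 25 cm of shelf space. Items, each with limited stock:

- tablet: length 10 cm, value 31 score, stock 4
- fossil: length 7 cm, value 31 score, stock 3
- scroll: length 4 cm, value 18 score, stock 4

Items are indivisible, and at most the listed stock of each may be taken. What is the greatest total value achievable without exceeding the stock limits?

111 score

Best selections within length 25 and stock limits:
- 3×fossil + 1×scroll: length 25, value 111
- 1×fossil + 4×scroll: length 23, value 103
- 2×fossil + 2×scroll: length 22, value 98
Best: 111 score.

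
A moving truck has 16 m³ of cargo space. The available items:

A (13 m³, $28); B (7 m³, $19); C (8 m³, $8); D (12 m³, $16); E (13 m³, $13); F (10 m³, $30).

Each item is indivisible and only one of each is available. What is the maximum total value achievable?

Check high-value combinations within 16 m³:
- F: volume 10, value 30
- A: volume 13, value 28
- B+C: volume 7+8=15, value 19+8=27
- B: volume 7, value 19
Best: $30.

$30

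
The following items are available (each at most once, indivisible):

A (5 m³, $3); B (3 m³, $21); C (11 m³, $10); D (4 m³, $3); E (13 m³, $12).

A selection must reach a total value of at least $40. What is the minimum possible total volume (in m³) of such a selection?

Subsets with value ≥ 40, sorted by total volume:
- B+C+E: volume 27, value 43
- B+C+D+E: volume 31, value 46
Minimum volume: 27 m³.

27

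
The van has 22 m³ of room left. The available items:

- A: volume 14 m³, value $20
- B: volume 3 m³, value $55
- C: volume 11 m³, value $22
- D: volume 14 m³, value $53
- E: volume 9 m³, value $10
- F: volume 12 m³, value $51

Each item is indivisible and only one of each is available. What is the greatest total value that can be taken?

This is a 0/1 knapsack; check combinations near the capacity.
- B+D: volume 3+14=17, value 55+53=108
- B+F: volume 3+12=15, value 55+51=106
- B+C: volume 3+11=14, value 55+22=77
Best: $108.

$108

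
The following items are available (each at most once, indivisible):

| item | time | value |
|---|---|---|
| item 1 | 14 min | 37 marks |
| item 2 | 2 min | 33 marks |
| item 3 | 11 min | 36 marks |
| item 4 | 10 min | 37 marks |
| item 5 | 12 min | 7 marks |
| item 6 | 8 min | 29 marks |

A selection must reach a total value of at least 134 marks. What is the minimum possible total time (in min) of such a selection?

Subsets with value ≥ 134, sorted by total time:
- item 2+item 3+item 4+item 6: time 31, value 135
- item 1+item 2+item 4+item 6: time 34, value 136
- item 1+item 2+item 3+item 6: time 35, value 135
Minimum time: 31 min.

31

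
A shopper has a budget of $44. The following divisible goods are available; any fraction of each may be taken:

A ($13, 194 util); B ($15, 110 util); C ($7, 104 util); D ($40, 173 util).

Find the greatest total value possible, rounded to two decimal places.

446.93

Take in order of value per unit:
- A (194/13 per unit): all 13 → value 194, running total 194.00
- C (104/7 per unit): all 7 → value 104, running total 298.00
- B (110/15 per unit): all 15 → value 110, running total 408.00
- D (173/40 per unit): 9 of 40 → value 9×173/40 = 38.9250, running total 446.93
Total 446.93.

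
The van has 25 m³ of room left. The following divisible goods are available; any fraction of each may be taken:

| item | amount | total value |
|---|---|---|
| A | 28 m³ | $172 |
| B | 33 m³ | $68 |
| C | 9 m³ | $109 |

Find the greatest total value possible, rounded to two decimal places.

Take in order of value per unit:
- C (109/9 per unit): all 9 → value 109, running total 109.00
- A (172/28 per unit): 16 of 28 → value 16×172/28 = 98.2857, running total 207.29
Total 207.29.

207.29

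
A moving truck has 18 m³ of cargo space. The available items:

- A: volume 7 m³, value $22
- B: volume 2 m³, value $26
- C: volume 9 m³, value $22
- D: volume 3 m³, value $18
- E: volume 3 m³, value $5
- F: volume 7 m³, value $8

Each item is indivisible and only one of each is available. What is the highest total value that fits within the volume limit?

Check high-value combinations within 18 m³:
- A+B+D+E: volume 7+2+3+3=15, value 22+26+18+5=71
- B+C+D+E: volume 2+9+3+3=17, value 26+22+18+5=71
- A+B+C: volume 7+2+9=18, value 22+26+22=70
- A+B+D: volume 7+2+3=12, value 22+26+18=66
Best: $71.

$71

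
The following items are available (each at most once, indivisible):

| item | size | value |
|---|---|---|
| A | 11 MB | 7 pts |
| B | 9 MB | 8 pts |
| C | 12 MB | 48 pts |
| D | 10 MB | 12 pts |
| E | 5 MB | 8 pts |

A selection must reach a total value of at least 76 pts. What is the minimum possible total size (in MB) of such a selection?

Subsets with value ≥ 76, sorted by total size:
- B+C+D+E: size 36, value 76
- A+B+C+D+E: size 47, value 83
Minimum size: 36 MB.

36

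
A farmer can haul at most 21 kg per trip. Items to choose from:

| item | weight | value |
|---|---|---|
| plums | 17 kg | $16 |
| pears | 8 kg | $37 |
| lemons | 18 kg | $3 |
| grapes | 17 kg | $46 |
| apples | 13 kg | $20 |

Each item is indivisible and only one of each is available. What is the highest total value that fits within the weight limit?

Check high-value combinations within 21 kg:
- pears+apples: weight 8+13=21, value 37+20=57
- grapes: weight 17, value 46
- pears: weight 8, value 37
Best: $57.

$57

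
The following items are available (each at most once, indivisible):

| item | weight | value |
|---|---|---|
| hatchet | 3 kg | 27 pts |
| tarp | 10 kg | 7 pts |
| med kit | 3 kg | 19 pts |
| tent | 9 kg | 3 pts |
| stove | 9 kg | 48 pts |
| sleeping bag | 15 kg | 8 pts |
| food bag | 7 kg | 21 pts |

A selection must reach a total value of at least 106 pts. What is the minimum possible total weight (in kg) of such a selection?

Subsets with value ≥ 106, sorted by total weight:
- hatchet+med kit+stove+food bag: weight 22, value 115
- hatchet+med kit+tent+stove+food bag: weight 31, value 118
- hatchet+tarp+med kit+stove+food bag: weight 32, value 122
Minimum weight: 22 kg.

22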